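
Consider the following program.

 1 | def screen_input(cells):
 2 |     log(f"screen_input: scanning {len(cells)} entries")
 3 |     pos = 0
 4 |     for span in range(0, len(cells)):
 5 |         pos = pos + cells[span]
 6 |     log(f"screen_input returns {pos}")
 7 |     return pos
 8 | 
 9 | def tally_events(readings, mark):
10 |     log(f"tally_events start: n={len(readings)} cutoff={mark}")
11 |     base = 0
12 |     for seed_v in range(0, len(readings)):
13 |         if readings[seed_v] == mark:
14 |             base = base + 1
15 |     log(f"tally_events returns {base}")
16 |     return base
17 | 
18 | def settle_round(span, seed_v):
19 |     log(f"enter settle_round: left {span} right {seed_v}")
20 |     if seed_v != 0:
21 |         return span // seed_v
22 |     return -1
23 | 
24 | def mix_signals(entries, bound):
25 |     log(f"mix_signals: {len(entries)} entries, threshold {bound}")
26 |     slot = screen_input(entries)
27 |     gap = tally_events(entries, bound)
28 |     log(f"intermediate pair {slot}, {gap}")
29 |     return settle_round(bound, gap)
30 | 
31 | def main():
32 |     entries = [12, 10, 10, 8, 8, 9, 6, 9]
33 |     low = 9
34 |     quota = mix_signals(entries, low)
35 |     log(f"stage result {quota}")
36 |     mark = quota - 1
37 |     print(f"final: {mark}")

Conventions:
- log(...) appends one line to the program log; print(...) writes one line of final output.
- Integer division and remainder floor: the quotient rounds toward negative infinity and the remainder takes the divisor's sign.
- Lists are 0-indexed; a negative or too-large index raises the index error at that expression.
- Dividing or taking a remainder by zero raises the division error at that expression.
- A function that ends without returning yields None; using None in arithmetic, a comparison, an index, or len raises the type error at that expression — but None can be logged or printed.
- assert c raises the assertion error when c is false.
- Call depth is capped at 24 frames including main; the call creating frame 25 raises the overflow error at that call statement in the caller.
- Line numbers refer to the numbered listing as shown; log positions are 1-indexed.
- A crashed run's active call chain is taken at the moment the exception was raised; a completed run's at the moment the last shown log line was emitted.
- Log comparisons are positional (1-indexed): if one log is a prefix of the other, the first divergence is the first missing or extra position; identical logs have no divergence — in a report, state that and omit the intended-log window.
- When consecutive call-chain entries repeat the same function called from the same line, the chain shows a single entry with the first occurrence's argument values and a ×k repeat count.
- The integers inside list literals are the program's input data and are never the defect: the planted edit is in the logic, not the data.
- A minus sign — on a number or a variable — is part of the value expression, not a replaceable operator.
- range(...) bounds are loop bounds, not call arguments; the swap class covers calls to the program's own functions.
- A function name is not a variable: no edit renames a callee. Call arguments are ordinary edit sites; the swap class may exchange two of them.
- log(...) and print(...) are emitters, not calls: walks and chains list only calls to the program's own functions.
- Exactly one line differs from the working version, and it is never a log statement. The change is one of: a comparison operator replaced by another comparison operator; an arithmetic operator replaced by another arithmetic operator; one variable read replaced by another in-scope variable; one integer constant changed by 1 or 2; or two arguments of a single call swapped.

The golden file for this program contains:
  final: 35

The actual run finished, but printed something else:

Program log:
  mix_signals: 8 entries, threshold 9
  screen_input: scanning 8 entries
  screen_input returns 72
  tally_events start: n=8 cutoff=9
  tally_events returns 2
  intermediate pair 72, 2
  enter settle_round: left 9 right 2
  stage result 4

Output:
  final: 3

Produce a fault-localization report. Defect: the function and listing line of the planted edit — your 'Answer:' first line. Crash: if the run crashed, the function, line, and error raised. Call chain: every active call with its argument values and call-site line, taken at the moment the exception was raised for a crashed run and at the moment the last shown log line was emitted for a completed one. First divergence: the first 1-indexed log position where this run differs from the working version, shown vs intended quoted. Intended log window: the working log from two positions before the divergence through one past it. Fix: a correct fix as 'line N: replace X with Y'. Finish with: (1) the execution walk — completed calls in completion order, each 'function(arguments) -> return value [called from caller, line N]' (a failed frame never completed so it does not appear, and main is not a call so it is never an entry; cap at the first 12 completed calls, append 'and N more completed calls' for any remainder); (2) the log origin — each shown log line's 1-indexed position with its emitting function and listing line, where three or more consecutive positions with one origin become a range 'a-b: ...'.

Answer: the defect is in mix_signals at line 29.
Core observation: At log position 7 the runs split — shown 'enter settle_round: left 9 right 2', but the working version logs 'enter settle_round: left 72 right 2'.
Call chain: main.
First divergence: position 7 — shown 'enter settle_round: left 9 right 2', intended 'enter settle_round: left 72 right 2'.
Intended log window:
  5: tally_events returns 2
  6: intermediate pair 72, 2
  7: enter settle_round: left 72 right 2
  8: stage result 36
Execution walk:
  screen_input([12, 10, 10, 8, 8, 9, 6, 9]) -> 72  [called from mix_signals, line 26]
  tally_events([12, 10, 10, 8, 8, 9, 6, 9], 9) -> 2  [called from mix_signals, line 27]
  settle_round(9, 2) -> 4  [called from mix_signals, line 29]
  mix_signals([12, 10, 10, 8, 8, 9, 6, 9], 9) -> 4  [called from main, line 34]
Origin of each log line:
  1: logged in mix_signals at line 25
  2: logged in screen_input at line 2
  3: logged in screen_input at line 6
  4: logged in tally_events at line 10
  5: logged in tally_events at line 15
  6: logged in mix_signals at line 28
  7: logged in settle_round at line 19
  8: logged in main at line 35
A correct fix: line 29: replace `bound` with `slot`.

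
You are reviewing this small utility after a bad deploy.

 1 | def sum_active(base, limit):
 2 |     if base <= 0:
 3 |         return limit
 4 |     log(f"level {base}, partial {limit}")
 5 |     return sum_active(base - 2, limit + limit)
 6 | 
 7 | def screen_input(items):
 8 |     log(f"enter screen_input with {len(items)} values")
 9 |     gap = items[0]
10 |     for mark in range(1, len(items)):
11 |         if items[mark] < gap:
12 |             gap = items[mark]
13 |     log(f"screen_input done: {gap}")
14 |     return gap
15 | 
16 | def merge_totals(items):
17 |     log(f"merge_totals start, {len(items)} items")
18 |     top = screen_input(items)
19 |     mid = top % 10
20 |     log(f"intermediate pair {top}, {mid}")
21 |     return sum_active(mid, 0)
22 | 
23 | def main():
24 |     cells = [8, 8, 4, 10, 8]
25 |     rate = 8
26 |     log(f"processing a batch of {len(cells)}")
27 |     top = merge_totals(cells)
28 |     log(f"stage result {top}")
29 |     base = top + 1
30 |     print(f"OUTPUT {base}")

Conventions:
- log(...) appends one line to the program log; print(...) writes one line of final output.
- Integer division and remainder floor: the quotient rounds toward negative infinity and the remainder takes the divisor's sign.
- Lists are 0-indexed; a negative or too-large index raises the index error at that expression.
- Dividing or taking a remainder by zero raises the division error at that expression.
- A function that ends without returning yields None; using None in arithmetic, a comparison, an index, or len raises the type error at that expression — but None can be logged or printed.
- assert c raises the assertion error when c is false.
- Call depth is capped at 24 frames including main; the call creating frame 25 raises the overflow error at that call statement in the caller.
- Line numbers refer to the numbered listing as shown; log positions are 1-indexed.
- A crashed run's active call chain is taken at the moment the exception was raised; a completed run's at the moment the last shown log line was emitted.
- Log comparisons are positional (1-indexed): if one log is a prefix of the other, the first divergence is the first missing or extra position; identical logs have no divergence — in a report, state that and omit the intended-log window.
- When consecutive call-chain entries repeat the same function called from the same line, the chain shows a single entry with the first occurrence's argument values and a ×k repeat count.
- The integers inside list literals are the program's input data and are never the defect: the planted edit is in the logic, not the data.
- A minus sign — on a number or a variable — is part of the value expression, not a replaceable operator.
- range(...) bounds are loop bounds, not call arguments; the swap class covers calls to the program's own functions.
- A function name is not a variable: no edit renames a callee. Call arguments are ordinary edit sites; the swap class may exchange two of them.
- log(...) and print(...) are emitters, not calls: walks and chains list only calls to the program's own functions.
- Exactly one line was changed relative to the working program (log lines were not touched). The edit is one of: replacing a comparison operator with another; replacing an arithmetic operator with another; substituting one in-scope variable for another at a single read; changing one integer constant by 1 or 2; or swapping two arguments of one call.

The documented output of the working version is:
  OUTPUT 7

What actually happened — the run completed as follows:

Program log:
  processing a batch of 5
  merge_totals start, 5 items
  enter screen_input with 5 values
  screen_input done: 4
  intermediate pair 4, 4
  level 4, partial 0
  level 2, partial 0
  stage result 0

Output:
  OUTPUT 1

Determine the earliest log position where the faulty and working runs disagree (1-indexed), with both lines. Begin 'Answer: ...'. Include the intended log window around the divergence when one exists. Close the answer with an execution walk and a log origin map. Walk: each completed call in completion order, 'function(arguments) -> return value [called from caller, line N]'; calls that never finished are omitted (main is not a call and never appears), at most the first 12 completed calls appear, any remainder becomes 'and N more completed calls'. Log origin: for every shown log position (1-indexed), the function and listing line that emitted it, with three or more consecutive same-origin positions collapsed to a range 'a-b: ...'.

Answer: position 7 — shown 'level 2, partial 0', intended 'level 2, partial 4'.
Intended log window:
  5: intermediate pair 4, 4
  6: level 4, partial 0
  7: level 2, partial 4
  8: stage result 6
Execution walk:
  screen_input([8, 8, 4, 10, 8]) -> 4  [called from merge_totals, line 18]
  sum_active(0, 0) -> 0  [called from sum_active, line 5]
  sum_active(2, 0) -> 0  [called from sum_active, line 5]
  sum_active(4, 0) -> 0  [called from merge_totals, line 21]
  merge_totals([8, 8, 4, 10, 8]) -> 0  [called from main, line 27]
Log line origins:
  1: emitted by main (line 26)
  2: emitted by merge_totals (line 17)
  3: emitted by screen_input (line 8)
  4: emitted by screen_input (line 13)
  5: emitted by merge_totals (line 20)
  6: emitted by sum_active (line 4)
  7: emitted by sum_active (line 4)
  8: emitted by main (line 28)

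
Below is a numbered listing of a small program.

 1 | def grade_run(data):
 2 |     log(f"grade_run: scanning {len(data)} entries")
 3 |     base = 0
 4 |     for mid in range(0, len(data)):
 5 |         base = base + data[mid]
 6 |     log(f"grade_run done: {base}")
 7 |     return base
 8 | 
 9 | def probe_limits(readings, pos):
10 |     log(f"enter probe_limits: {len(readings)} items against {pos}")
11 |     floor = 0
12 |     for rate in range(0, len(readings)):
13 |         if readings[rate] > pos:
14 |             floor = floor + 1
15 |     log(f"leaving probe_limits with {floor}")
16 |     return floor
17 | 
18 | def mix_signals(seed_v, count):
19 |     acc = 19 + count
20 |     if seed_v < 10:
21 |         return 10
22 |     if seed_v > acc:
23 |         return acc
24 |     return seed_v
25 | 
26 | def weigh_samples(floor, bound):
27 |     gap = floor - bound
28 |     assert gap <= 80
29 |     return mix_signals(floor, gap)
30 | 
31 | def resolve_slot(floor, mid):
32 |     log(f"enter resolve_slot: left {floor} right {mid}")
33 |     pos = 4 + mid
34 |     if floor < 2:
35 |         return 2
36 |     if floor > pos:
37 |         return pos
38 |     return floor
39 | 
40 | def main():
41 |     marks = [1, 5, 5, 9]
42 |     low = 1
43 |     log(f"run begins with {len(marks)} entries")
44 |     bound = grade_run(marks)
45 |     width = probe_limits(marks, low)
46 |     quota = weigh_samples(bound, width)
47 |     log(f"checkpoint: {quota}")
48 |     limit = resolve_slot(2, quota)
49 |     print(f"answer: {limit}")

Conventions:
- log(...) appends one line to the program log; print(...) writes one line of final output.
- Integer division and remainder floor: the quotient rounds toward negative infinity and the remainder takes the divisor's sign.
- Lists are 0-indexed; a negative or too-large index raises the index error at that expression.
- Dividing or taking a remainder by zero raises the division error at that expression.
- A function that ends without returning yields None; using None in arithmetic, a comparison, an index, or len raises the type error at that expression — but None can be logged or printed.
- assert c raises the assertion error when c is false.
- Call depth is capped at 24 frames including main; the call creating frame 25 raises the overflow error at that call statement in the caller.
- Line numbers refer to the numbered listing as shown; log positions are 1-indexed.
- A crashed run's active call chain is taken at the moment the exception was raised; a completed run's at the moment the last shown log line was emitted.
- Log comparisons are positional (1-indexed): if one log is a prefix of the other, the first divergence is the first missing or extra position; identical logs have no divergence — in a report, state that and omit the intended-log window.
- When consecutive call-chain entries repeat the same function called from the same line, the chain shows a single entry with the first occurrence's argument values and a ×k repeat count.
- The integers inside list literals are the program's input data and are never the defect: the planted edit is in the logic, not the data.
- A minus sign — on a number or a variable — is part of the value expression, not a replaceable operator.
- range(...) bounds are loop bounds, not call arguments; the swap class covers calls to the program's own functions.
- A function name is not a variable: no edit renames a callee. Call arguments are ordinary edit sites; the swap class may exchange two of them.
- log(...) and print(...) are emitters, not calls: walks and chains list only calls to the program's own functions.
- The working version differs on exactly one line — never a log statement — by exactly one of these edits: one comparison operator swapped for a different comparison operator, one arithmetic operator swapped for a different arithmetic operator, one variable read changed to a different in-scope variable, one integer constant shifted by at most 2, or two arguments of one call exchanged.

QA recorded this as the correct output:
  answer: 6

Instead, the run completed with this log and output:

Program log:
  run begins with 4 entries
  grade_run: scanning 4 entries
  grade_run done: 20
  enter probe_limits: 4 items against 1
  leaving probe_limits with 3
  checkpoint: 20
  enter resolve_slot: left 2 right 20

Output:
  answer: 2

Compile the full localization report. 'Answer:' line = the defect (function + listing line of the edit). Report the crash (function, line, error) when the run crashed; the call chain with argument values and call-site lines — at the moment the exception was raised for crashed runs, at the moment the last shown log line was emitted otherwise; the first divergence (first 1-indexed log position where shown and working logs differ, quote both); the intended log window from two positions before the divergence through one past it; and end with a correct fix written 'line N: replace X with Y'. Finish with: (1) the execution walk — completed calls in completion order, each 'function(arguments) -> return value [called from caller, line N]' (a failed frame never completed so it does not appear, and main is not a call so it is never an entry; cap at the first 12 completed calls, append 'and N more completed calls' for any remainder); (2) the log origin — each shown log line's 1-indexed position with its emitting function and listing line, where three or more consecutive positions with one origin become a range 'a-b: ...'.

Answer: the defect is in main at line 48.
Key observation: Position 7 is the first bad log line: 'enter resolve_slot: left 2 right 20' should read 'enter resolve_slot: left 20 right 2'.
Call chain: main -> resolve_slot(2, 20) (called at line 48).
First divergence: position 7 — shown 'enter resolve_slot: left 2 right 20', intended 'enter resolve_slot: left 20 right 2'.
Intended log window:
  5: leaving probe_limits with 3
  6: checkpoint: 20
  7: enter resolve_slot: left 20 right 2
Execution walk:
  grade_run([1, 5, 5, 9]) -> 20  [called from main, line 44]
  probe_limits([1, 5, 5, 9], 1) -> 3  [called from main, line 45]
  mix_signals(20, 17) -> 20  [called from weigh_samples, line 29]
  weigh_samples(20, 3) -> 20  [called from main, line 46]
  resolve_slot(2, 20) -> 2  [called from main, line 48]
Log origins:
  1 — main, line 43
  2 — grade_run, line 2
  3 — grade_run, line 6
  4 — probe_limits, line 10
  5 — probe_limits, line 15
  6 — main, line 47
  7 — resolve_slot, line 32
A correct fix: line 48: replace `resolve_slot(2, quota)` with `resolve_slot(quota, 2)`.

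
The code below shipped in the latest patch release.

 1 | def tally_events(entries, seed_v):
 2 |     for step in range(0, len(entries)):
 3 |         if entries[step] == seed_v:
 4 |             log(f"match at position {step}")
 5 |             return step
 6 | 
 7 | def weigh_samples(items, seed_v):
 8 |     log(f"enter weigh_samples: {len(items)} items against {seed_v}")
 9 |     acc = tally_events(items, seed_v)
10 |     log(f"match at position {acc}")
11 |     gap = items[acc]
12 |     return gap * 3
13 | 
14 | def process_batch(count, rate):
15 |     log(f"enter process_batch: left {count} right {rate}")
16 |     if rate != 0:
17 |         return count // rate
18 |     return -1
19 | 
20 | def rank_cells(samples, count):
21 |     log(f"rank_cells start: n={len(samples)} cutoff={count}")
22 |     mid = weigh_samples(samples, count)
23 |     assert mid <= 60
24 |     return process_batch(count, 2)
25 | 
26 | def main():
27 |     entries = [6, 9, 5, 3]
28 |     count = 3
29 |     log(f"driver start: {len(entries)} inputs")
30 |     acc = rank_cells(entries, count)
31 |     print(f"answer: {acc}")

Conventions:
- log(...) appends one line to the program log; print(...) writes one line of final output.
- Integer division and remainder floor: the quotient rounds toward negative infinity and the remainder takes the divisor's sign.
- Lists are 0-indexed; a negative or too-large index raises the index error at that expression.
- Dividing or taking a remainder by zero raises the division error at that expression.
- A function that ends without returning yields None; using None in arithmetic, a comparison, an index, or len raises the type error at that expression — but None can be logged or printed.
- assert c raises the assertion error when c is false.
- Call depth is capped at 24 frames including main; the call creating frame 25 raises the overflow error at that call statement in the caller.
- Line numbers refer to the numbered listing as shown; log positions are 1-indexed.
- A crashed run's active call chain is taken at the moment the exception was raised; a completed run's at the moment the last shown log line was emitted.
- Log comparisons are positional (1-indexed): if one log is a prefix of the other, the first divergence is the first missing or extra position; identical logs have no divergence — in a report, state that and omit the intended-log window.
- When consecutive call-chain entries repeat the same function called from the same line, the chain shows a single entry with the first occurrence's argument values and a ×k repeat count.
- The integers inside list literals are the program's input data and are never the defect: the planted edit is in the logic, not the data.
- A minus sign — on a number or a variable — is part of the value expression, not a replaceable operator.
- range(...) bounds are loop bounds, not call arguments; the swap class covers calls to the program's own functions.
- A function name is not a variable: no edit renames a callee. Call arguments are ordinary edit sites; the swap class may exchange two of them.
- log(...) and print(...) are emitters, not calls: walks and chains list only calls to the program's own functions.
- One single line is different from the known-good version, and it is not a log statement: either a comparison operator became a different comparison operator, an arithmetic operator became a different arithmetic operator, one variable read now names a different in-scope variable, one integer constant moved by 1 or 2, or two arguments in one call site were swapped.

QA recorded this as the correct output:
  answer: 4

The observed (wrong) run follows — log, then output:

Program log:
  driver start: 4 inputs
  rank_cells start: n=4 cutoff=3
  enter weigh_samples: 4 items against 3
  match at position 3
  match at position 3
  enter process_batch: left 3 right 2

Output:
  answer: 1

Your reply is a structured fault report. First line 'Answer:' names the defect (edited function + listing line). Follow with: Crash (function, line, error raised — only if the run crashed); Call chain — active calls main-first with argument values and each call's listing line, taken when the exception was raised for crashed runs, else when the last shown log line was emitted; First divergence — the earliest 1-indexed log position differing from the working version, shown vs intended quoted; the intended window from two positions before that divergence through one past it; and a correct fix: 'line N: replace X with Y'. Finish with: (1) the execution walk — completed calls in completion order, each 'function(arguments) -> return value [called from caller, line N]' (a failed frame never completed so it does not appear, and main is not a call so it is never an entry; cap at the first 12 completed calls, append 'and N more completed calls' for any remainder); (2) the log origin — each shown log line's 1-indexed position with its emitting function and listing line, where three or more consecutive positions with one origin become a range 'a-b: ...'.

Answer: the defect is in rank_cells at line 24.
Core observation: Everything matches until log position 6, which reads 'enter process_batch: left 3 right 2' in place of 'enter process_batch: left 9 right 2'.
Call chain: main -> rank_cells([6, 9, 5, 3], 3) (called at line 30) -> process_batch(3, 2) (called at line 24).
First divergence: at position 6 the run shows 'enter process_batch: left 3 right 2' where the working version logs 'enter process_batch: left 9 right 2'.
Intended log window:
  4: match at position 3
  5: match at position 3
  6: enter process_batch: left 9 right 2
Execution walk:
  tally_events([6, 9, 5, 3], 3) -> 3  [called from weigh_samples, line 9]
  weigh_samples([6, 9, 5, 3], 3) -> 9  [called from rank_cells, line 22]
  process_batch(3, 2) -> 1  [called from rank_cells, line 24]
  rank_cells([6, 9, 5, 3], 3) -> 1  [called from main, line 30]
Origin of each log line:
  1: emitted by main (line 29)
  2: emitted by rank_cells (line 21)
  3: emitted by weigh_samples (line 8)
  4: emitted by tally_events (line 4)
  5: emitted by weigh_samples (line 10)
  6: emitted by process_batch (line 15)
A correct fix: line 24: replace `count` with `mid`.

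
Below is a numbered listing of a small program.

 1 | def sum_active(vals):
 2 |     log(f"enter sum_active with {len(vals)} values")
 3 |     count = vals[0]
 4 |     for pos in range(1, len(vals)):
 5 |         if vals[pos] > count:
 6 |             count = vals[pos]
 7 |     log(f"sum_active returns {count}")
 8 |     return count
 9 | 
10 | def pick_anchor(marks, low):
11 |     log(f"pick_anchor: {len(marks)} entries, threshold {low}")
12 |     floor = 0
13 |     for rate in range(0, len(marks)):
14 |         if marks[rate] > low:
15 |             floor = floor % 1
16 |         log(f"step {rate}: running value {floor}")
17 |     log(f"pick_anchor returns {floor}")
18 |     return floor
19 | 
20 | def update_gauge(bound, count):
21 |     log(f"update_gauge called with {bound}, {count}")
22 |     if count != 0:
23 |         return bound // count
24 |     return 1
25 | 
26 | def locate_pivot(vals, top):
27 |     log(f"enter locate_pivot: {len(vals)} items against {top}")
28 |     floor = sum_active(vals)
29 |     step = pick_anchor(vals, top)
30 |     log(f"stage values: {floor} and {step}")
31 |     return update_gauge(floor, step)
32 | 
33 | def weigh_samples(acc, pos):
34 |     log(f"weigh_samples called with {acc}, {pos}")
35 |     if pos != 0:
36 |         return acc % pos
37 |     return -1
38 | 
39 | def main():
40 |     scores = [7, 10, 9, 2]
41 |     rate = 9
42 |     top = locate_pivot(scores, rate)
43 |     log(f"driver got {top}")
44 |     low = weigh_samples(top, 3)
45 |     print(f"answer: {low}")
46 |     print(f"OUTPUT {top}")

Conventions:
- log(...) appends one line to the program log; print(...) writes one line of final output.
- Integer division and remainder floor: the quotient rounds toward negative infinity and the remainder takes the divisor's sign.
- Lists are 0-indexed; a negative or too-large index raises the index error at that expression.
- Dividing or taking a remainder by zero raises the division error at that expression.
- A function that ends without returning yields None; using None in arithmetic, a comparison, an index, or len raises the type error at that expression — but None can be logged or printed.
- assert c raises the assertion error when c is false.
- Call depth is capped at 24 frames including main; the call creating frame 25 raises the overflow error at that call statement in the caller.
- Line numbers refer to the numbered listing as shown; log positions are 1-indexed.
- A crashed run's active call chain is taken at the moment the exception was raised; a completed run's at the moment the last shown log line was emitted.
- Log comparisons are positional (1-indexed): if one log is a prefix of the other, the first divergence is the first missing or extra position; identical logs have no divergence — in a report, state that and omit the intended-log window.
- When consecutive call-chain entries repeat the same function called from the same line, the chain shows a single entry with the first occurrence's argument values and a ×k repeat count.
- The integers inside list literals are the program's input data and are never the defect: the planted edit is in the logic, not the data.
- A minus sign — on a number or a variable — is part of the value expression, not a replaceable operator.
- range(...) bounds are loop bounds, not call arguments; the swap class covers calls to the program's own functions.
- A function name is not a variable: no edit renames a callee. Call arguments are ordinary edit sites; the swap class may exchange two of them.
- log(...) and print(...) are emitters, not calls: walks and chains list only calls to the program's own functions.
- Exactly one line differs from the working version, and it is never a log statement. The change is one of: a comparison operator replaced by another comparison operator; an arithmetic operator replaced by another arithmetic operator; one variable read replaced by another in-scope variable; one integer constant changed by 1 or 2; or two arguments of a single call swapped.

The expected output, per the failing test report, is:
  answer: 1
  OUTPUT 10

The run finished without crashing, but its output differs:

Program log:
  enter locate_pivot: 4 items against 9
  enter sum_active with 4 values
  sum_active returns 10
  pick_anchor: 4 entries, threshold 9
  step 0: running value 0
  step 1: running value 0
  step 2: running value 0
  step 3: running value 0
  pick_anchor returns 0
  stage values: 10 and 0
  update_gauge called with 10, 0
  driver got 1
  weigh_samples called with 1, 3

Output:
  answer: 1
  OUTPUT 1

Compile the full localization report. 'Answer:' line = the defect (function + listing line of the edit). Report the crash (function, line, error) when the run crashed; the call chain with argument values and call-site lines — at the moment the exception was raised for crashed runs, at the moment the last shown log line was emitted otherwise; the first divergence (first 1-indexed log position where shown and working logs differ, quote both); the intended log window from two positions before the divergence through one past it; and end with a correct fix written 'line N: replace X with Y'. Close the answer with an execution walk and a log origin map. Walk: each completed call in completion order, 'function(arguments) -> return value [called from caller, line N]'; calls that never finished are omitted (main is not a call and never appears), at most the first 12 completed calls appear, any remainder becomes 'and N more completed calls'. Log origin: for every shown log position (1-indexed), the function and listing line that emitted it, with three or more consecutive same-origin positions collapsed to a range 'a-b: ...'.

Answer: the defect is in pick_anchor at line 15.
Key fact: The log first diverges at position 6: the faulty run prints 'step 1: running value 0' where the working version prints 'step 1: running value 1'.
Call chain: main -> weigh_samples(1, 3) (called at line 44).
First divergence: position 6 — the shown line 'step 1: running value 0' should read 'step 1: running value 1'.
Intended log window:
  4: pick_anchor: 4 entries, threshold 9
  5: step 0: running value 0
  6: step 1: running value 1
  7: step 2: running value 1
Execution walk:
  sum_active([7, 10, 9, 2]) -> 10  [called from locate_pivot, line 28]
  pick_anchor([7, 10, 9, 2], 9) -> 0  [called from locate_pivot, line 29]
  update_gauge(10, 0) -> 1  [called from locate_pivot, line 31]
  locate_pivot([7, 10, 9, 2], 9) -> 1  [called from main, line 42]
  weigh_samples(1, 3) -> 1  [called from main, line 44]
Log origins:
  1 — locate_pivot, line 27
  2 — sum_active, line 2
  3 — sum_active, line 7
  4 — pick_anchor, line 11
  5-8 — pick_anchor, line 16
  9 — pick_anchor, line 17
  10 — locate_pivot, line 30
  11 — update_gauge, line 21
  12 — main, line 43
  13 — weigh_samples, line 34
A correct fix: line 15: replace `%` with `+`.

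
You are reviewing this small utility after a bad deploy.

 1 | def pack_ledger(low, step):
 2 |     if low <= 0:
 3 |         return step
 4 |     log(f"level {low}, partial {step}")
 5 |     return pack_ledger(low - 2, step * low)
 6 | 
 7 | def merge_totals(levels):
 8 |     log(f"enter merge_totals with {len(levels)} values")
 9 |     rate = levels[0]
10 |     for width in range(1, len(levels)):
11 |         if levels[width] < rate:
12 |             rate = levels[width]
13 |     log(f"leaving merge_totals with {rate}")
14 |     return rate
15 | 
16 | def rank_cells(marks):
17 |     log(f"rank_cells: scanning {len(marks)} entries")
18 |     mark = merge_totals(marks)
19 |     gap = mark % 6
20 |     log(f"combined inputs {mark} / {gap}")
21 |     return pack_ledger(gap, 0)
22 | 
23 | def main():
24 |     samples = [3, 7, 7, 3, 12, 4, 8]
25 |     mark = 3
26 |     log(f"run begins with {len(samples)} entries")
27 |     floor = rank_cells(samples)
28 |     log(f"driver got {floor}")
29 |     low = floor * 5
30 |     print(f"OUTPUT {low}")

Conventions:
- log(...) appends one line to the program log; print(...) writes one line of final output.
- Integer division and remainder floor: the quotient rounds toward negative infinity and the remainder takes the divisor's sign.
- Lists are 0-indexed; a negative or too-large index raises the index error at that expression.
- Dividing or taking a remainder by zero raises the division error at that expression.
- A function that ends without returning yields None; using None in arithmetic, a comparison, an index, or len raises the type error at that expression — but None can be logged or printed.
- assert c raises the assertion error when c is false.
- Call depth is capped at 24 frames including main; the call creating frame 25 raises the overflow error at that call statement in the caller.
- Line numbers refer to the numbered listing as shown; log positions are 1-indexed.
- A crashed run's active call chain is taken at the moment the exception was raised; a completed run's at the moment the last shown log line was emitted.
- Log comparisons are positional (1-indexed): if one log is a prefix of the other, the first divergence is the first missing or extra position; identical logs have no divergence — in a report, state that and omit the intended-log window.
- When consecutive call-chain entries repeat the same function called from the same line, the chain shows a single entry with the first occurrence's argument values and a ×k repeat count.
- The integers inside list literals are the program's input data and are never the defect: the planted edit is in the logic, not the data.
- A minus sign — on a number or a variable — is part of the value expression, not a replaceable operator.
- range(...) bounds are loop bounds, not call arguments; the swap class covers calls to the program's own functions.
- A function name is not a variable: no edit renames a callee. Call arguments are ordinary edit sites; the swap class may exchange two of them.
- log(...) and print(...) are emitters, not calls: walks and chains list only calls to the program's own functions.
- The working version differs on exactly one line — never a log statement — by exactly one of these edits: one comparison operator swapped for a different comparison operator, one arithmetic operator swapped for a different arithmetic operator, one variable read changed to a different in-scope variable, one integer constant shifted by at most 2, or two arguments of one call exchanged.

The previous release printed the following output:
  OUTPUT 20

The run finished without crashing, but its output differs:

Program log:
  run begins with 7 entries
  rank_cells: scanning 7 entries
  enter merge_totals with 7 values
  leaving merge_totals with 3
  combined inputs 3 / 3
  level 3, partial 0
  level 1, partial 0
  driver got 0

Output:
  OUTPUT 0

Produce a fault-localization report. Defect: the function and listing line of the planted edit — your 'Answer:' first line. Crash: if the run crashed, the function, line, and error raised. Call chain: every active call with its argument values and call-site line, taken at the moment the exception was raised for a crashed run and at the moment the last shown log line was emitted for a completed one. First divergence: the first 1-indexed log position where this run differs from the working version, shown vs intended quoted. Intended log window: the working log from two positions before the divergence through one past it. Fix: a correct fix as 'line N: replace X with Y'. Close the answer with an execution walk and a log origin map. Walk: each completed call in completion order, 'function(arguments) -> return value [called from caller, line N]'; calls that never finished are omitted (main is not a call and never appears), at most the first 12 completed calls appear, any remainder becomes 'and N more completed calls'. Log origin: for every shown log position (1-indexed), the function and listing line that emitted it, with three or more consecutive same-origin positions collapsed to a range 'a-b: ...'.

Answer: the defect is in pack_ledger at line 5.
Core observation: Log line 7 is where behavior first shows: 'level 1, partial 0' appears instead of 'level 1, partial 3'.
Call chain: main.
First divergence: position 7 — shown 'level 1, partial 0', intended 'level 1, partial 3'.
Intended log window:
  5: combined inputs 3 / 3
  6: level 3, partial 0
  7: level 1, partial 3
  8: driver got 4
Execution walk:
  merge_totals([3, 7, 7, 3, 12, 4, 8]) -> 3  [called from rank_cells, line 18]
  pack_ledger(-1, 0) -> 0  [called from pack_ledger, line 5]
  pack_ledger(1, 0) -> 0  [called from pack_ledger, line 5]
  pack_ledger(3, 0) -> 0  [called from rank_cells, line 21]
  rank_cells([3, 7, 7, 3, 12, 4, 8]) -> 0  [called from main, line 27]
Log origin:
  1: emitted by main (line 26)
  2: emitted by rank_cells (line 17)
  3: emitted by merge_totals (line 8)
  4: emitted by merge_totals (line 13)
  5: emitted by rank_cells (line 20)
  6: emitted by pack_ledger (line 4)
  7: emitted by pack_ledger (line 4)
  8: emitted by main (line 28)
A correct fix: line 5: replace `*` with `+`.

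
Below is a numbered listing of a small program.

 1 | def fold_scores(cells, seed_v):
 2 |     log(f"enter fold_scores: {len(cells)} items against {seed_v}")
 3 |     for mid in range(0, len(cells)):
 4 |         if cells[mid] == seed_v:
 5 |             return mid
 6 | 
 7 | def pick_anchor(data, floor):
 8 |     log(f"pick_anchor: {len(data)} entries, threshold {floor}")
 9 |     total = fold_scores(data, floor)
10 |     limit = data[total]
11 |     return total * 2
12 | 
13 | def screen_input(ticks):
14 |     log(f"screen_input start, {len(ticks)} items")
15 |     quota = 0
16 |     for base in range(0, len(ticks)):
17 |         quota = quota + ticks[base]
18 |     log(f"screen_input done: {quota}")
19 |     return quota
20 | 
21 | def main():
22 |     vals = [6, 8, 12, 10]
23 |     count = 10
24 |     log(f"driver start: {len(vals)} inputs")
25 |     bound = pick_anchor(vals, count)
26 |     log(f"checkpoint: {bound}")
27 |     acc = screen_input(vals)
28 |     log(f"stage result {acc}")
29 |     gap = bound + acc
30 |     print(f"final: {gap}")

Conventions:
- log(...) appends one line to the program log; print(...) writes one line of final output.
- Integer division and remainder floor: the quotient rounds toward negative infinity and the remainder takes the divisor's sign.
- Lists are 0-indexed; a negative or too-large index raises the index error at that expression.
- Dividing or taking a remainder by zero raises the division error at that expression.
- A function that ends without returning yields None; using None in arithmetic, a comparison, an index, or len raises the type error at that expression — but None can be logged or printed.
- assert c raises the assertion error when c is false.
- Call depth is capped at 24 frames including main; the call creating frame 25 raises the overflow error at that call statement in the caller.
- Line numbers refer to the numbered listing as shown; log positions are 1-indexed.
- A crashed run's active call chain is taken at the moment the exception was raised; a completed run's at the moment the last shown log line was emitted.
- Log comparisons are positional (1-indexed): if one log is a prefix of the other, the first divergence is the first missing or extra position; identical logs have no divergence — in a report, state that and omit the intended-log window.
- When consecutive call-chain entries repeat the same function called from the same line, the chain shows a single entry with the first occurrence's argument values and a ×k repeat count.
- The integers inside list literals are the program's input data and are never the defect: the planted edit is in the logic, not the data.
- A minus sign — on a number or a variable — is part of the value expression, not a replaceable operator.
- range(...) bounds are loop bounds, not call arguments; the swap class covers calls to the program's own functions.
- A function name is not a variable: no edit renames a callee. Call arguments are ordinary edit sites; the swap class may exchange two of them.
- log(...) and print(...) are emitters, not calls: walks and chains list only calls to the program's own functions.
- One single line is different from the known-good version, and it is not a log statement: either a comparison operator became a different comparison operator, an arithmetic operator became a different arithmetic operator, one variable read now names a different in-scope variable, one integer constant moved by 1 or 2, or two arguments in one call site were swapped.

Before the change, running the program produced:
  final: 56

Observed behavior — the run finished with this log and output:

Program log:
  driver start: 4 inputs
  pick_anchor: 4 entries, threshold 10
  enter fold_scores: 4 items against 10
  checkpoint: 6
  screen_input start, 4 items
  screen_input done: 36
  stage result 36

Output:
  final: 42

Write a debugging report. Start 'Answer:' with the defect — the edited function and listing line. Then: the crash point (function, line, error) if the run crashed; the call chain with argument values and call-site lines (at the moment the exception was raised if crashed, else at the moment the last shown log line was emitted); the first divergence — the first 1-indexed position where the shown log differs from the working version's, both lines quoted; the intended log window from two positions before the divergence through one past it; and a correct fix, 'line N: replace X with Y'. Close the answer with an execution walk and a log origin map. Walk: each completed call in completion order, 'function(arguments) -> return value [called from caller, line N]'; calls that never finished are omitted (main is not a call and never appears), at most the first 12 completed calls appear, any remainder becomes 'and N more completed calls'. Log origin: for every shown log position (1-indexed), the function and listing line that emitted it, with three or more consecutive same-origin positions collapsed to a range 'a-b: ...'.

Answer: the defect is in pick_anchor at line 11.
Key fact: The log first diverges at position 4: the faulty run prints 'checkpoint: 6' where the working version prints 'checkpoint: 20'.
Call chain: main.
First divergence: position 4; shown 'checkpoint: 6' vs intended 'checkpoint: 20'.
Intended log window:
  2: pick_anchor: 4 entries, threshold 10
  3: enter fold_scores: 4 items against 10
  4: checkpoint: 20
  5: screen_input start, 4 items
Execution walk:
  fold_scores([6, 8, 12, 10], 10) -> 3  [called from pick_anchor, line 9]
  pick_anchor([6, 8, 12, 10], 10) -> 6  [called from main, line 25]
  screen_input([6, 8, 12, 10]) -> 36  [called from main, line 27]
Log origin:
  1: emitted by main (line 24)
  2: emitted by pick_anchor (line 8)
  3: emitted by fold_scores (line 2)
  4: emitted by main (line 26)
  5: emitted by screen_input (line 14)
  6: emitted by screen_input (line 18)
  7: emitted by main (line 28)
A correct fix: line 11: replace `total` with `limit`.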